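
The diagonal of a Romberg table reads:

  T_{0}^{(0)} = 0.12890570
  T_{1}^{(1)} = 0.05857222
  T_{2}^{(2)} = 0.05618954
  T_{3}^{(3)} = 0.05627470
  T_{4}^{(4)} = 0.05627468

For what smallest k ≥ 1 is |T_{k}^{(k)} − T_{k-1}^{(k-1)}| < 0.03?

|T_{1}^{(1)} − T_{0}^{(0)}| = 0.07033348 ≥ 0.03
|T_{2}^{(2)} − T_{1}^{(1)}| = 0.00238268 < 0.03

k = 2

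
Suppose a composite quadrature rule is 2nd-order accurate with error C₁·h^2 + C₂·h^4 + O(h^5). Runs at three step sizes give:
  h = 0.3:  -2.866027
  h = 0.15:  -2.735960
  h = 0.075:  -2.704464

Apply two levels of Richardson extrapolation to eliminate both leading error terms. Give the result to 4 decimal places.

First eliminate the h^2 term (factor 2^2 = 4):
  B₁ = (4·(-2.735960) − (-2.866027))/3 = -2.692604
  B₂ = (4·(-2.704464) − (-2.735960))/3 = -2.693965
Then eliminate the h^4 term (factor 2^4 = 16):
  (16·(-2.693965) − (-2.692604))/15 = -2.694056

-2.6941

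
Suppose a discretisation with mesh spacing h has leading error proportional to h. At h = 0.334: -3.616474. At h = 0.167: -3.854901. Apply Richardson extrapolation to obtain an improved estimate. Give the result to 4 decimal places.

-4.0933

Extrapolated value = (2·A(h/2) − A(h)) / (2 − 1)
= (2·(-3.854901) − (-3.616474)) / 1
= -4.093328 / 1 = -4.093328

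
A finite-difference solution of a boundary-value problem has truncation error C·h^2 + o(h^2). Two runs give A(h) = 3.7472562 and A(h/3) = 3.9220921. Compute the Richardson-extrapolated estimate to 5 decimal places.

Extrapolated value = (9·A(h/3) − A(h)) / (9 − 1)
= (9·3.9220921 − 3.7472562) / 8
= 31.5515727 / 8 = 3.9439466

3.94395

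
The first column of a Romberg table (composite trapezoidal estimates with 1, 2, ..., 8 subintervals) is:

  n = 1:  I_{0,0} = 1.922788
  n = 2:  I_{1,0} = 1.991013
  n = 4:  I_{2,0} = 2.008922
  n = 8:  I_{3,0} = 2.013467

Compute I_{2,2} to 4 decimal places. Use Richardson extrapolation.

Richardson extrapolation on the trapezoidal column (denominator 4−1=3):
I_{1,1} = 1.991013 + (1.991013 − 1.922788)/3 = 2.013755
I_{2,1} = 2.008922 + (2.008922 − 1.991013)/3 = 2.014892
I_{2,2} = (16·2.014892 − 2.013755) / 15 = 2.014968

2.0150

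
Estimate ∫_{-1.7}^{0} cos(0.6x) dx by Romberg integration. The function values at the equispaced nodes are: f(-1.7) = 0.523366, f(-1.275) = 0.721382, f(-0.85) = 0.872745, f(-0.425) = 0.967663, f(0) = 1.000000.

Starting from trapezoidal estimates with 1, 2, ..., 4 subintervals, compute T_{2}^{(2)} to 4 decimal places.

1.4202

T_{0}^{(0)} (trapezoid, 1 panel, h=1.7000): 1.294861
T_{1}^{(0)} (trapezoid, 2 panels, h=0.8500): 1.389264
T_{2}^{(0)} (trapezoid, 4 panels, h=0.4250): 1.412476
T_{1}^{(1)} = 1.389264 + (1.389264 − 1.294861)/3 = 1.420732
T_{2}^{(1)} = 1.412476 + (1.412476 − 1.389264)/3 = 1.420213
T_{2}^{(2)} = 1.420213 + (1.420213 − 1.420732)/15 = 1.420178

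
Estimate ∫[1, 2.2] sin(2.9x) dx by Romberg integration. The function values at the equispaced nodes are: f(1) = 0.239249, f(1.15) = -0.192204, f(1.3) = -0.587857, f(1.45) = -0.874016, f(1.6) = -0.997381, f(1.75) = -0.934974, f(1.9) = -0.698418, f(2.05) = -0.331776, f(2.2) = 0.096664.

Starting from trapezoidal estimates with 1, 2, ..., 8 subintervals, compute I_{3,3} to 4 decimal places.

I_{0,0} (trapezoid, 1 panel, h=1.2000): 0.201548
I_{1,0} (trapezoid, 2 panels, h=0.6000): -0.497655
I_{2,0} (trapezoid, 4 panels, h=0.3000): -0.634710
I_{3,0} (trapezoid, 8 panels, h=0.1500): -0.667300
I_{1,1} = -0.497655 + (-0.497655 − 0.201548)/3 = -0.730723
I_{2,1} = -0.634710 + (-0.634710 − (-0.497655))/3 = -0.680395
I_{3,1} = -0.667300 + (-0.667300 − (-0.634710))/3 = -0.678163
I_{2,2} = -0.680395 + (-0.680395 − (-0.730723))/15 = -0.677040
I_{3,2} = -0.678163 + (-0.678163 − (-0.680395))/15 = -0.678014
I_{3,3} = -0.678014 + (-0.678014 − (-0.677040))/63 = -0.678029

-0.6780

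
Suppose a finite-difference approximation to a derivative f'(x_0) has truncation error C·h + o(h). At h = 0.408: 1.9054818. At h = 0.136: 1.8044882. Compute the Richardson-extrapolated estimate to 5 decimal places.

Extrapolated value = (3·A(h/3) − A(h)) / (3 − 1)
= (3·1.8044882 − 1.9054818) / 2
= 3.5079828 / 2 = 1.7539914

1.75399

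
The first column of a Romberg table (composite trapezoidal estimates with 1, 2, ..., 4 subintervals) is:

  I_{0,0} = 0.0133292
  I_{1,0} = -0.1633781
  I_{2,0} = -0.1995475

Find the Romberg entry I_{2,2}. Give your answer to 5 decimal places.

Richardson extrapolation on the trapezoidal column (denominator 4−1=3):
I_{1,1} = -0.1633781 + (-0.1633781 − 0.0133292)/3 = -0.2222805
I_{2,1} = (4·(-0.1995475) − (-0.1633781)) / 3 = -0.2116040
I_{2,2} = (16·(-0.2116040) − (-0.2222805)) / 15 = -0.2108922
(Column j=1 coincides with Simpson's rule on the same nodes.)

-0.21089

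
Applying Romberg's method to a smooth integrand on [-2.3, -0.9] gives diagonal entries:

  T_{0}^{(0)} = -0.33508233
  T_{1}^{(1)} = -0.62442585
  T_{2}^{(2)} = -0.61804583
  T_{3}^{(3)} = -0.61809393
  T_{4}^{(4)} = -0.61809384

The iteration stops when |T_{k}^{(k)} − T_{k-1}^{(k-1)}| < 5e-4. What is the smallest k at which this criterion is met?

k = 3

|T_{1}^{(1)} − T_{0}^{(0)}| = 0.28934352 ≥ 5e-4
|T_{2}^{(2)} − T_{1}^{(1)}| = 0.00638002 ≥ 5e-4
|T_{3}^{(3)} − T_{2}^{(2)}| = 0.00004810 < 5e-4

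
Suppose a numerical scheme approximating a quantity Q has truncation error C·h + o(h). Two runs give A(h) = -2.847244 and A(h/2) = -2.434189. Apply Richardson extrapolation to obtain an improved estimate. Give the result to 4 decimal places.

Extrapolated value = (2·A(h/2) − A(h)) / (2 − 1)
= (2·(-2.434189) − (-2.847244)) / 1
= -2.021134 / 1 = -2.021134

-2.0211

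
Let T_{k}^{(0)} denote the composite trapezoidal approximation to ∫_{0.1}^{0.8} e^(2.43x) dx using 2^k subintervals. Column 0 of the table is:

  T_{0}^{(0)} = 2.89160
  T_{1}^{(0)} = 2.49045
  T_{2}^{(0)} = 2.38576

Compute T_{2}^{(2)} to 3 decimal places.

T_{1}^{(1)} = 2.49045 + (2.49045 − 2.89160)/3 = 2.35673
T_{2}^{(1)} = (4·2.38576 − 2.49045) / 3 = 2.35086
T_{2}^{(2)} = (16·2.35086 − 2.35673) / 15 = 2.35047

2.350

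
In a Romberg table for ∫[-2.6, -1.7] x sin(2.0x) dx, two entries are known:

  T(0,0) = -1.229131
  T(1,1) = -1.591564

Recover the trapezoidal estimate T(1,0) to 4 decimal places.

-1.5010

From T(1,1) = (4·T(1,0) − T(0,0))/3, solve for T(1,0):
4·T(1,0) = 3·(-1.591564) + (-1.229131) = -6.003823
T(1,0) = -1.500956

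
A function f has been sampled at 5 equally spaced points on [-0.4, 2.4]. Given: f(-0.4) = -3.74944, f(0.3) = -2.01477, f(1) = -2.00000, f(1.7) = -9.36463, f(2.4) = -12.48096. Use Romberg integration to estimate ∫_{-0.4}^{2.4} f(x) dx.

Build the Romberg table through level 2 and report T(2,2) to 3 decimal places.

T(0,0) (trapezoid, 1 panel, h=2.8000): -22.72256
T(1,0) (trapezoid, 2 panels, h=1.4000): -14.16128
T(2,0) (trapezoid, 4 panels, h=0.7000): -15.04622
T(1,1) = -14.16128 + (-14.16128 − (-22.72256))/3 = -11.30752
T(2,1) = -15.04622 + (-15.04622 − (-14.16128))/3 = -15.34120
T(2,2) = -15.34120 + (-15.34120 − (-11.30752))/15 = -15.61011

-15.610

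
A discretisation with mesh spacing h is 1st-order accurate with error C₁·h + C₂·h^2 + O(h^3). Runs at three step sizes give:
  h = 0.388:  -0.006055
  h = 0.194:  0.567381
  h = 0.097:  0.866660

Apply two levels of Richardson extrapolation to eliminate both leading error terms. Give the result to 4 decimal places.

First eliminate the h term (factor 2^1 = 2):
  B₁ = (2·0.567381 − (-0.006055))/1 = 1.140817
  B₂ = (2·0.866660 − 0.567381)/1 = 1.165939
Then eliminate the h^2 term (factor 2^2 = 4):
  (4·1.165939 − 1.140817)/3 = 1.174313

1.1743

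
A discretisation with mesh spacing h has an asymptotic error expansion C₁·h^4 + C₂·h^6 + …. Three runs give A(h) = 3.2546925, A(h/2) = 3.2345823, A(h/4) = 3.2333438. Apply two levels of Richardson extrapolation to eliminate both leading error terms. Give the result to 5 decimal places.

First eliminate the h^4 term (factor 2^4 = 16):
  B₁ = (16·3.2345823 − 3.2546925)/15 = 3.2332416
  B₂ = (16·3.2333438 − 3.2345823)/15 = 3.2332612
Then eliminate the h^6 term (factor 2^6 = 64):
  (64·3.2332612 − 3.2332416)/63 = 3.2332615

3.23326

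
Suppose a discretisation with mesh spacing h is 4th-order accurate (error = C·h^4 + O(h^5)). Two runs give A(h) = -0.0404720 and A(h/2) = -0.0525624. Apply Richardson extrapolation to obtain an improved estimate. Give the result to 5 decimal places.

-0.05337

The leading error scales as h^4; refining by a factor of 2 reduces it by 2^4 = 16.
Extrapolated value = (16·A(h/2) − A(h)) / (16 − 1)
= (16·(-0.0525624) − (-0.0404720)) / 15
= -0.8005264 / 15 = -0.0533684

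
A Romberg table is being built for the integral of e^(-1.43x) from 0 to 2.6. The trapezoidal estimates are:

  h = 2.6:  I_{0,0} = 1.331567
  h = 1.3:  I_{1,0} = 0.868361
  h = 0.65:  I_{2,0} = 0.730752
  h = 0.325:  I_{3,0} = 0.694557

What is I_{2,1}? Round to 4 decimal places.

0.6849

Richardson extrapolation on the trapezoidal column (denominator 4−1=3):
I_{2,1} = 0.730752 + (0.730752 − 0.868361)/3 = 0.684882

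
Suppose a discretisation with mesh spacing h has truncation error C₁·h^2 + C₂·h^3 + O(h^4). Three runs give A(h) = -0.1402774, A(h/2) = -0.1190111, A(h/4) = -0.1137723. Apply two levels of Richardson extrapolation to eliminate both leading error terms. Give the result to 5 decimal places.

-0.11204

First eliminate the h^2 term (factor 2^2 = 4):
  B₁ = (4·(-0.1190111) − (-0.1402774))/3 = -0.1119223
  B₂ = (4·(-0.1137723) − (-0.1190111))/3 = -0.1120260
Then eliminate the h^3 term (factor 2^3 = 8):
  (8·(-0.1120260) − (-0.1119223))/7 = -0.1120408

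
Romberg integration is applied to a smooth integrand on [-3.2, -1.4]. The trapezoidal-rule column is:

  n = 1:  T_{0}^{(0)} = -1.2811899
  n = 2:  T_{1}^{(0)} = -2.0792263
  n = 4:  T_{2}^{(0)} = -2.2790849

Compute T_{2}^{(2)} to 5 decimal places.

-2.34574

Richardson extrapolation on the trapezoidal column (denominator 4−1=3):
T_{1}^{(1)} = (4·(-2.0792263) − (-1.2811899)) / 3 = -2.3452384
T_{2}^{(1)} = (4·(-2.2790849) − (-2.0792263)) / 3 = -2.3457044
T_{2}^{(2)} = (16·(-2.3457044) − (-2.3452384)) / 15 = -2.3457355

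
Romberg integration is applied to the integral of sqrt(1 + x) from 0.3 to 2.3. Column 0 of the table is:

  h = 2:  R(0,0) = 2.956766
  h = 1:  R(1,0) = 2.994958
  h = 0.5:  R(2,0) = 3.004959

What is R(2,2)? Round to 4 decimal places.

3.0083

Richardson extrapolation on the trapezoidal column (denominator 4−1=3):
R(1,1) = (4·2.994958 − 2.956766) / 3 = 3.007689
R(2,1) = (4·3.004959 − 2.994958) / 3 = 3.008293
R(2,2) = (16·3.008293 − 3.007689) / 15 = 3.008333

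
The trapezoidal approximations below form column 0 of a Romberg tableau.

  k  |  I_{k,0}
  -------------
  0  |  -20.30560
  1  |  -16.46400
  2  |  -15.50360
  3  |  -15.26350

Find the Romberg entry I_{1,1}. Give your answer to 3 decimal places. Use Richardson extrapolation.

-15.183

I_{1,1} = (4·(-16.46400) − (-20.30560)) / 3 = -15.18347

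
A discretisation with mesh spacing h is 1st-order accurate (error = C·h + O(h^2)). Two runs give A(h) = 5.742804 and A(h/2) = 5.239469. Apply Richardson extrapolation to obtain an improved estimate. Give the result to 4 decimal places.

Extrapolated value = (2·A(h/2) − A(h)) / (2 − 1)
= (2·5.239469 − 5.742804) / 1
= 4.736134 / 1 = 4.736134

4.7361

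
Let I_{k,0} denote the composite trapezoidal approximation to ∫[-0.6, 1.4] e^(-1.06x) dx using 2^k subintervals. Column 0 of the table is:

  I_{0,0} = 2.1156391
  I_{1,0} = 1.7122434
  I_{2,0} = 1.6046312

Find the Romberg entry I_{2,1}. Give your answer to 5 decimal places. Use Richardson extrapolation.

1.56876

Richardson extrapolation on the trapezoidal column (denominator 4−1=3):
I_{2,1} = 1.6046312 + (1.6046312 − 1.7122434)/3 = 1.5687605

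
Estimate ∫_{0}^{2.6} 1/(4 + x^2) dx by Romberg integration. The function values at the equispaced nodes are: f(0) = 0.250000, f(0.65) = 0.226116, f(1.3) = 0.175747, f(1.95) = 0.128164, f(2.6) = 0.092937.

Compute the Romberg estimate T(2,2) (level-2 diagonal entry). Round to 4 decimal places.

0.4578

T(0,0) (trapezoid, 1 panel, h=2.6000): 0.445818
T(1,0) (trapezoid, 2 panels, h=1.3000): 0.451380
T(2,0) (trapezoid, 4 panels, h=0.6500): 0.455972
T(1,1) = 0.451380 + (0.451380 − 0.445818)/3 = 0.453234
T(2,1) = 0.455972 + (0.455972 − 0.451380)/3 = 0.457503
T(2,2) = 0.457503 + (0.457503 − 0.453234)/15 = 0.457788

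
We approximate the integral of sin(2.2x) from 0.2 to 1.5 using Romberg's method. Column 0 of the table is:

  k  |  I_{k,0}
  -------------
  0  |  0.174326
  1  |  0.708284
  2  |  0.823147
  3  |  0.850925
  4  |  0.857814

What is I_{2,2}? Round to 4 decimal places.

I_{1,1} = 0.708284 + (0.708284 − 0.174326)/3 = 0.886270
I_{2,1} = (4·0.823147 − 0.708284) / 3 = 0.861435
I_{2,2} = 0.861435 + (0.861435 − 0.886270)/15 = 0.859779

0.8598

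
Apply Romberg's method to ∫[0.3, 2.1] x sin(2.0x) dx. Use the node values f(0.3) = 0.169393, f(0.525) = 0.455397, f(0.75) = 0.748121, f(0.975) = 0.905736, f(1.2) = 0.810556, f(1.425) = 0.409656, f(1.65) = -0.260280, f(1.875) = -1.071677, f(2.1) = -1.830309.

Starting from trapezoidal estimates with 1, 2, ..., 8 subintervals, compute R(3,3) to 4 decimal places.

0.2796

R(0,0) (trapezoid, 1 panel, h=1.8000): -1.494824
R(1,0) (trapezoid, 2 panels, h=0.9000): -0.017912
R(2,0) (trapezoid, 4 panels, h=0.4500): 0.210573
R(3,0) (trapezoid, 8 panels, h=0.2250): 0.262586
R(1,1) = -0.017912 + (-0.017912 − (-1.494824))/3 = 0.474392
R(2,1) = 0.210573 + (0.210573 − (-0.017912))/3 = 0.286735
R(3,1) = 0.262586 + (0.262586 − 0.210573)/3 = 0.279924
R(2,2) = 0.286735 + (0.286735 − 0.474392)/15 = 0.274225
R(3,2) = 0.279924 + (0.279924 − 0.286735)/15 = 0.279470
R(3,3) = 0.279470 + (0.279470 − 0.274225)/63 = 0.279553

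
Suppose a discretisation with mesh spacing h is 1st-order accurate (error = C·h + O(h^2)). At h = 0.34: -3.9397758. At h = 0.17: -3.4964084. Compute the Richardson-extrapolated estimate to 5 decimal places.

-3.05304

The leading error scales as h; refining by a factor of 2 reduces it by 2^1 = 2.
Extrapolated value = (2·A(h/2) − A(h)) / (2 − 1)
= (2·(-3.4964084) − (-3.9397758)) / 1
= -3.0530410 / 1 = -3.0530410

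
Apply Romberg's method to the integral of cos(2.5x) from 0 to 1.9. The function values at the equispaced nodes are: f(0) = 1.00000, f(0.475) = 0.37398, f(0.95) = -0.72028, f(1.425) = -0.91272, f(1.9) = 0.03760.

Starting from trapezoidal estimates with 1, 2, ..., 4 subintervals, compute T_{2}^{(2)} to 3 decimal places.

T_{0}^{(0)} (trapezoid, 1 panel, h=1.9000): 0.98572
T_{1}^{(0)} (trapezoid, 2 panels, h=0.9500): -0.19141
T_{2}^{(0)} (trapezoid, 4 panels, h=0.4750): -0.35160
T_{1}^{(1)} = -0.19141 + (-0.19141 − 0.98572)/3 = -0.58379
T_{2}^{(1)} = -0.35160 + (-0.35160 − (-0.19141))/3 = -0.40500
T_{2}^{(2)} = -0.40500 + (-0.40500 − (-0.58379))/15 = -0.39308

-0.393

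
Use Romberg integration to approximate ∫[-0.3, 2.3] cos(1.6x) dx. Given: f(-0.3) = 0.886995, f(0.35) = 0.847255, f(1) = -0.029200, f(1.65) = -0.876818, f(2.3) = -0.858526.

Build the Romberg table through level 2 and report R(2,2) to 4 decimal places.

-0.0317

R(0,0) (trapezoid, 1 panel, h=2.6000): 0.037010
R(1,0) (trapezoid, 2 panels, h=1.3000): -0.019455
R(2,0) (trapezoid, 4 panels, h=0.6500): -0.028944
R(1,1) = -0.019455 + (-0.019455 − 0.037010)/3 = -0.038277
R(2,1) = -0.028944 + (-0.028944 − (-0.019455))/3 = -0.032107
R(2,2) = -0.032107 + (-0.032107 − (-0.038277))/15 = -0.031696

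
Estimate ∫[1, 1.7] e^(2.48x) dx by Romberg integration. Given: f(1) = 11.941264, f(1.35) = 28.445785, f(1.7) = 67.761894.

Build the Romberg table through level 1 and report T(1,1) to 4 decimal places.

T(0,0) (trapezoid, 1 panel, h=0.7000): 27.896105
T(1,0) (trapezoid, 2 panels, h=0.3500): 23.904077
T(1,1) = 23.904077 + (23.904077 − 27.896105)/3 = 22.573401

22.5734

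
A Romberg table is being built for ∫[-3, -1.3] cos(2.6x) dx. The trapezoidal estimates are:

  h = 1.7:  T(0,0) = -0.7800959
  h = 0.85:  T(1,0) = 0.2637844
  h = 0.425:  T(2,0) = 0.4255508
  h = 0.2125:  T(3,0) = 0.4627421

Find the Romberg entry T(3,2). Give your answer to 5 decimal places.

0.47485

Richardson extrapolation on the trapezoidal column (denominator 4−1=3):
T(2,1) = (4·0.4255508 − 0.2637844) / 3 = 0.4794729
T(3,1) = (4·0.4627421 − 0.4255508) / 3 = 0.4751392
T(3,2) = (16·0.4751392 − 0.4794729) / 15 = 0.4748503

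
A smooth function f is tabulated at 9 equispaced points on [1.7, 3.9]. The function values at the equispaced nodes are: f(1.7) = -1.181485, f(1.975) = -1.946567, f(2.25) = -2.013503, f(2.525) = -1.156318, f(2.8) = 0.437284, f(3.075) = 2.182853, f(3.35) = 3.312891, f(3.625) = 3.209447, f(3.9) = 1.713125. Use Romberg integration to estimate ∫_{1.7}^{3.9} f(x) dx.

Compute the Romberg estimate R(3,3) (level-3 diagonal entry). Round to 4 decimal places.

1.2058

R(0,0) (trapezoid, 1 panel, h=2.2000): 0.584804
R(1,0) (trapezoid, 2 panels, h=1.1000): 0.773414
R(2,0) (trapezoid, 4 panels, h=0.5500): 1.101371
R(3,0) (trapezoid, 8 panels, h=0.2750): 1.180274
R(1,1) = 0.773414 + (0.773414 − 0.584804)/3 = 0.836284
R(2,1) = 1.101371 + (1.101371 − 0.773414)/3 = 1.210690
R(3,1) = 1.180274 + (1.180274 − 1.101371)/3 = 1.206575
R(2,2) = 1.210690 + (1.210690 − 0.836284)/15 = 1.235650
R(3,2) = 1.206575 + (1.206575 − 1.210690)/15 = 1.206301
R(3,3) = 1.206301 + (1.206301 − 1.235650)/63 = 1.205835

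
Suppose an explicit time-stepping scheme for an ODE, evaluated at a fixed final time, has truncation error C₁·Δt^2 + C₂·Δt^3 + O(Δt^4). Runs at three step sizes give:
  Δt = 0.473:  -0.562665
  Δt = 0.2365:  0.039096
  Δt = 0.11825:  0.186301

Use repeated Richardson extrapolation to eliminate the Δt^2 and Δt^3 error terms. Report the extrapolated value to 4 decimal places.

First eliminate the Δt^2 term (factor 2^2 = 4):
  B₁ = (4·0.039096 − (-0.562665))/3 = 0.239683
  B₂ = (4·0.186301 − 0.039096)/3 = 0.235369
Then eliminate the Δt^3 term (factor 2^3 = 8):
  (8·0.235369 − 0.239683)/7 = 0.234753

0.2348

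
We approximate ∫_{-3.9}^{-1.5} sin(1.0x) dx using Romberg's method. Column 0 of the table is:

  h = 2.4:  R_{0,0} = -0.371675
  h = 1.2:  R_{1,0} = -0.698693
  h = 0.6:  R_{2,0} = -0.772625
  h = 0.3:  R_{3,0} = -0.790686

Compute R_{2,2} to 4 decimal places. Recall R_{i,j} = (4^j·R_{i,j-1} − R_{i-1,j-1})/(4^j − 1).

Richardson extrapolation on the trapezoidal column (denominator 4−1=3):
R_{1,1} = (4·(-0.698693) − (-0.371675)) / 3 = -0.807699
R_{2,1} = (4·(-0.772625) − (-0.698693)) / 3 = -0.797269
R_{2,2} = (16·(-0.797269) − (-0.807699)) / 15 = -0.796574

-0.7966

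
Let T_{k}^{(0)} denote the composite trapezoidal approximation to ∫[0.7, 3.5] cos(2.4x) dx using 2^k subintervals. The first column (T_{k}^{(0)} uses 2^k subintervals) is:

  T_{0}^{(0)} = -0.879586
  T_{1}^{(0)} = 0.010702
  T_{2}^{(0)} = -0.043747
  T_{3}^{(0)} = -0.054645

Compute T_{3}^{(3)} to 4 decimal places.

-0.0576

Richardson extrapolation on the trapezoidal column (denominator 4−1=3):
T_{1}^{(1)} = 0.010702 + (0.010702 − (-0.879586))/3 = 0.307465
T_{2}^{(1)} = -0.043747 + (-0.043747 − 0.010702)/3 = -0.061897
T_{3}^{(1)} = (4·(-0.054645) − (-0.043747)) / 3 = -0.058278
T_{2}^{(2)} = -0.061897 + (-0.061897 − 0.307465)/15 = -0.086521
T_{3}^{(2)} = (16·(-0.058278) − (-0.061897)) / 15 = -0.058037
T_{3}^{(3)} = -0.058037 + (-0.058037 − (-0.086521))/63 = -0.057585
(Column j=1 coincides with Simpson's rule on the same nodes.)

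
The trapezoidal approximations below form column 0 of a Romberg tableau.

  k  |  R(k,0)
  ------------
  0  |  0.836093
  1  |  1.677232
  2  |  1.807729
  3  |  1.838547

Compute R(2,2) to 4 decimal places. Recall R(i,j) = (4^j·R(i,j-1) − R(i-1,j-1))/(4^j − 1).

1.8441

Richardson extrapolation on the trapezoidal column (denominator 4−1=3):
R(1,1) = (4·1.677232 − 0.836093) / 3 = 1.957612
R(2,1) = (4·1.807729 − 1.677232) / 3 = 1.851228
R(2,2) = (16·1.851228 − 1.957612) / 15 = 1.844136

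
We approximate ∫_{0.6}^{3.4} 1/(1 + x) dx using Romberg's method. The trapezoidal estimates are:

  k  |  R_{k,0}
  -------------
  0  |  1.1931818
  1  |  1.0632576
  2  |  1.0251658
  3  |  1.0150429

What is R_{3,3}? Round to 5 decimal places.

1.01161

R_{1,1} = 1.0632576 + (1.0632576 − 1.1931818)/3 = 1.0199495
R_{2,1} = 1.0251658 + (1.0251658 − 1.0632576)/3 = 1.0124685
R_{3,1} = 1.0150429 + (1.0150429 − 1.0251658)/3 = 1.0116686
R_{2,2} = 1.0124685 + (1.0124685 − 1.0199495)/15 = 1.0119698
R_{3,2} = (16·1.0116686 − 1.0124685) / 15 = 1.0116153
R_{3,3} = (64·1.0116153 − 1.0119698) / 63 = 1.0116097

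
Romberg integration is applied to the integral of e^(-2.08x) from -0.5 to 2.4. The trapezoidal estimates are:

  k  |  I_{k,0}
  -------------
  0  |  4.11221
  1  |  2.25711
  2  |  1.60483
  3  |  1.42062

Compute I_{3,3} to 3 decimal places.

1.357

Richardson extrapolation on the trapezoidal column (denominator 4−1=3):
I_{1,1} = 2.25711 + (2.25711 − 4.11221)/3 = 1.63874
I_{2,1} = 1.60483 + (1.60483 − 2.25711)/3 = 1.38740
I_{3,1} = 1.42062 + (1.42062 − 1.60483)/3 = 1.35922
I_{2,2} = (16·1.38740 − 1.63874) / 15 = 1.37064
I_{3,2} = (16·1.35922 − 1.38740) / 15 = 1.35734
I_{3,3} = (64·1.35734 − 1.37064) / 63 = 1.35713
(Column j=1 coincides with Simpson's rule on the same nodes.)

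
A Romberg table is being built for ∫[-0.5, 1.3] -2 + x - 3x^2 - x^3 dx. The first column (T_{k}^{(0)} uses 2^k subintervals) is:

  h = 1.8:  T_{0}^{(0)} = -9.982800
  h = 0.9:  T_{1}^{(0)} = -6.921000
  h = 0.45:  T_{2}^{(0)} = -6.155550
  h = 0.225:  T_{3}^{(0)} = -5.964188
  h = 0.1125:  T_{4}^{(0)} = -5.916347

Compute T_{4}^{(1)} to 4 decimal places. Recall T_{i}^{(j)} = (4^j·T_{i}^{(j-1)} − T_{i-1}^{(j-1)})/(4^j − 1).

T_{4}^{(1)} = (4·(-5.916347) − (-5.964188)) / 3 = -5.900400

-5.9004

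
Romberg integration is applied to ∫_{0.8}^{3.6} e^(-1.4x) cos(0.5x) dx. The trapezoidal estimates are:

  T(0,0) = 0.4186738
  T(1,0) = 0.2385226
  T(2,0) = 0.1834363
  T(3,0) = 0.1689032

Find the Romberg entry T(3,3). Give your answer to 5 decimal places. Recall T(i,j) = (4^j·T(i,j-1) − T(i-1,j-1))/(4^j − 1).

0.16399

Richardson extrapolation on the trapezoidal column (denominator 4−1=3):
T(1,1) = 0.2385226 + (0.2385226 − 0.4186738)/3 = 0.1784722
T(2,1) = 0.1834363 + (0.1834363 − 0.2385226)/3 = 0.1650742
T(3,1) = 0.1689032 + (0.1689032 − 0.1834363)/3 = 0.1640588
T(2,2) = 0.1650742 + (0.1650742 − 0.1784722)/15 = 0.1641810
T(3,2) = (16·0.1640588 − 0.1650742) / 15 = 0.1639911
T(3,3) = 0.1639911 + (0.1639911 − 0.1641810)/63 = 0.1639881
(Column j=1 coincides with Simpson's rule on the same nodes.)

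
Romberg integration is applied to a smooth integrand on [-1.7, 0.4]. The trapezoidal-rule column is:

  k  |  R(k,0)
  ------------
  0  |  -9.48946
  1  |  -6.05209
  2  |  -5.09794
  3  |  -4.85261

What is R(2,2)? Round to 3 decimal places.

-4.771

Richardson extrapolation on the trapezoidal column (denominator 4−1=3):
R(1,1) = (4·(-6.05209) − (-9.48946)) / 3 = -4.90630
R(2,1) = -5.09794 + (-5.09794 − (-6.05209))/3 = -4.77989
R(2,2) = -4.77989 + (-4.77989 − (-4.90630))/15 = -4.77146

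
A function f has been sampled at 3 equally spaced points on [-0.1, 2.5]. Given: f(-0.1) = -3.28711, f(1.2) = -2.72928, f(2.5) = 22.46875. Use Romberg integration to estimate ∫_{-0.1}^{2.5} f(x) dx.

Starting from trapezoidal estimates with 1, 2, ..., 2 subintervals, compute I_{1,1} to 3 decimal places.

I_{0,0} (trapezoid, 1 panel, h=2.6000): 24.93613
I_{1,0} (trapezoid, 2 panels, h=1.3000): 8.92000
I_{1,1} = 8.92000 + (8.92000 − 24.93613)/3 = 3.58129

3.581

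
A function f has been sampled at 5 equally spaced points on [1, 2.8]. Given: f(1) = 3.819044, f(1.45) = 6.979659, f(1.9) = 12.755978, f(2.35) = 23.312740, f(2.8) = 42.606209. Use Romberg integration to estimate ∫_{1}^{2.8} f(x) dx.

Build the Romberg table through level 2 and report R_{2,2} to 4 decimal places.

R_{0,0} (trapezoid, 1 panel, h=1.8000): 41.782728
R_{1,0} (trapezoid, 2 panels, h=0.9000): 32.371744
R_{2,0} (trapezoid, 4 panels, h=0.4500): 29.817452
R_{1,1} = 32.371744 + (32.371744 − 41.782728)/3 = 29.234749
R_{2,1} = 29.817452 + (29.817452 − 32.371744)/3 = 28.966021
R_{2,2} = 28.966021 + (28.966021 − 29.234749)/15 = 28.948106

28.9481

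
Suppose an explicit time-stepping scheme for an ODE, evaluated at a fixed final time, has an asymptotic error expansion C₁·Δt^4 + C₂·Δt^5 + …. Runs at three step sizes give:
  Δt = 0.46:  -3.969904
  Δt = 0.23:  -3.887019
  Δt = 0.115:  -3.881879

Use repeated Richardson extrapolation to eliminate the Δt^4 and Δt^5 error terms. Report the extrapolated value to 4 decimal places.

-3.8815

First eliminate the Δt^4 term (factor 2^4 = 16):
  B₁ = (16·(-3.887019) − (-3.969904))/15 = -3.881493
  B₂ = (16·(-3.881879) − (-3.887019))/15 = -3.881536
Then eliminate the Δt^5 term (factor 2^5 = 32):
  (32·(-3.881536) − (-3.881493))/31 = -3.881537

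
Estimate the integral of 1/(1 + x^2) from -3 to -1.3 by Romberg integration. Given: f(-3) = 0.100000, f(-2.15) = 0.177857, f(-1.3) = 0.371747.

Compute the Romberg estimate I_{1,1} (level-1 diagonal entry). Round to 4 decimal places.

I_{0,0} (trapezoid, 1 panel, h=1.7000): 0.400985
I_{1,0} (trapezoid, 2 panels, h=0.8500): 0.351671
I_{1,1} = 0.351671 + (0.351671 − 0.400985)/3 = 0.335233

0.3352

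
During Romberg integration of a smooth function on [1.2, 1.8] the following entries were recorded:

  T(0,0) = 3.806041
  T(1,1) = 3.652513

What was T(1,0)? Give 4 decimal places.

3.6909

From T(1,1) = (4·T(1,0) − T(0,0))/3, solve for T(1,0):
4·T(1,0) = 3·3.652513 + 3.806041 = 14.763580
T(1,0) = 3.690895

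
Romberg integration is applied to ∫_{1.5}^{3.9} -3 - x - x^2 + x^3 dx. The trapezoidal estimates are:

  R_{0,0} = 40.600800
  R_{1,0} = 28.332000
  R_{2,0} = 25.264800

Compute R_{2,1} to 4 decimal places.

R_{2,1} = (4·25.264800 − 28.332000) / 3 = 24.242400

24.2424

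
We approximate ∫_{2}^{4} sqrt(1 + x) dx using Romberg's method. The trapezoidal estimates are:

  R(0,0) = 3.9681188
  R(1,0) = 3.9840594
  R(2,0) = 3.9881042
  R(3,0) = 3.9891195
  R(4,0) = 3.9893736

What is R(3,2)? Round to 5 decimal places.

Richardson extrapolation on the trapezoidal column (denominator 4−1=3):
R(2,1) = 3.9881042 + (3.9881042 − 3.9840594)/3 = 3.9894525
R(3,1) = (4·3.9891195 − 3.9881042) / 3 = 3.9894579
R(3,2) = (16·3.9894579 − 3.9894525) / 15 = 3.9894583

3.98946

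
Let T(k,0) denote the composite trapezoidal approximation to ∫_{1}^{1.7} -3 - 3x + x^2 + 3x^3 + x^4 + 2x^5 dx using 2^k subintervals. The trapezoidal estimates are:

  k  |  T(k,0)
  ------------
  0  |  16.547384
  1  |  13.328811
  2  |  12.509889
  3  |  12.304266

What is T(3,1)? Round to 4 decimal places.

12.2357

Richardson extrapolation on the trapezoidal column (denominator 4−1=3):
T(3,1) = 12.304266 + (12.304266 − 12.509889)/3 = 12.235725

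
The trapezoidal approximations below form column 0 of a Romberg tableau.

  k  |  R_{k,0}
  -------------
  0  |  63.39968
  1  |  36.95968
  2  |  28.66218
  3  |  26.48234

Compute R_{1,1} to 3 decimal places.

28.146

Richardson extrapolation on the trapezoidal column (denominator 4−1=3):
R_{1,1} = 36.95968 + (36.95968 − 63.39968)/3 = 28.14635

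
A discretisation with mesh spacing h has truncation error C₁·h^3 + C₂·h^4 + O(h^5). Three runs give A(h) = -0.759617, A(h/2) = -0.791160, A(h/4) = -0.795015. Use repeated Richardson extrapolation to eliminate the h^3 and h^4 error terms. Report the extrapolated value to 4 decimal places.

-0.7956

First eliminate the h^3 term (factor 2^3 = 8):
  B₁ = (8·(-0.791160) − (-0.759617))/7 = -0.795666
  B₂ = (8·(-0.795015) − (-0.791160))/7 = -0.795566
Then eliminate the h^4 term (factor 2^4 = 16):
  (16·(-0.795566) − (-0.795666))/15 = -0.795559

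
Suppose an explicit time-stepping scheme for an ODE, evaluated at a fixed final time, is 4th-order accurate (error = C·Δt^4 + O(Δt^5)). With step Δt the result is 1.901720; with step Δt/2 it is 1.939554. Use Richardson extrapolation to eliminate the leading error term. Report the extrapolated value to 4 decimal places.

1.9421

Extrapolated value = (16·A(Δt/2) − A(Δt)) / (16 − 1)
= (16·1.939554 − 1.901720) / 15
= 29.131144 / 15 = 1.942076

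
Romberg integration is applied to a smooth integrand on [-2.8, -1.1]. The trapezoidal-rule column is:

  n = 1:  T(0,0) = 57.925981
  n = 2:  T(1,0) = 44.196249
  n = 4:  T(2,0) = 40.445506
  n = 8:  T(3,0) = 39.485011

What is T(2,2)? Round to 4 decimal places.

Richardson extrapolation on the trapezoidal column (denominator 4−1=3):
T(1,1) = 44.196249 + (44.196249 − 57.925981)/3 = 39.619672
T(2,1) = (4·40.445506 − 44.196249) / 3 = 39.195258
T(2,2) = 39.195258 + (39.195258 − 39.619672)/15 = 39.166964

39.1670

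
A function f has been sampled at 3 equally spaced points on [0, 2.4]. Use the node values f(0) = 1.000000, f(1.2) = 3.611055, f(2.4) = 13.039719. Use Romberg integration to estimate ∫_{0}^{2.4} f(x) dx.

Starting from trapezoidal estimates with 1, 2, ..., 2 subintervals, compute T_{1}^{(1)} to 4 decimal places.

T_{0}^{(0)} (trapezoid, 1 panel, h=2.4000): 16.847663
T_{1}^{(0)} (trapezoid, 2 panels, h=1.2000): 12.757097
T_{1}^{(1)} = 12.757097 + (12.757097 − 16.847663)/3 = 11.393575

11.3936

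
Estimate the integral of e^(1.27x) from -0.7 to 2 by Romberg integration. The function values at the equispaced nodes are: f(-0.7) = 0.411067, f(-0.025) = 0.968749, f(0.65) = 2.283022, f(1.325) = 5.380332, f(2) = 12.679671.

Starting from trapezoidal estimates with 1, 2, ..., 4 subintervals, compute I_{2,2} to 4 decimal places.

9.6661

I_{0,0} (trapezoid, 1 panel, h=2.7000): 17.672496
I_{1,0} (trapezoid, 2 panels, h=1.3500): 11.918328
I_{2,0} (trapezoid, 4 panels, h=0.6750): 10.244794
I_{1,1} = 11.918328 + (11.918328 − 17.672496)/3 = 10.000272
I_{2,1} = 10.244794 + (10.244794 − 11.918328)/3 = 9.686949
I_{2,2} = 9.686949 + (9.686949 − 10.000272)/15 = 9.666061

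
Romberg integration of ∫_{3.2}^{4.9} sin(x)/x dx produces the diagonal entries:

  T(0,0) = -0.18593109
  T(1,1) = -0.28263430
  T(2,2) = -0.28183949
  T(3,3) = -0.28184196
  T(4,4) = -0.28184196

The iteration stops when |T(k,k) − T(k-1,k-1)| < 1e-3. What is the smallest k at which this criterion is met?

k = 2

|T(1,1) − T(0,0)| = 0.09670321 ≥ 1e-3
|T(2,2) − T(1,1)| = 0.00079481 < 1e-3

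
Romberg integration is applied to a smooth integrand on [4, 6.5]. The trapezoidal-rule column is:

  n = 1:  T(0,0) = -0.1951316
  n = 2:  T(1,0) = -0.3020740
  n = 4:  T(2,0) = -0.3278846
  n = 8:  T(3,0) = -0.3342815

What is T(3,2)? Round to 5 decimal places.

T(2,1) = (4·(-0.3278846) − (-0.3020740)) / 3 = -0.3364881
T(3,1) = (4·(-0.3342815) − (-0.3278846)) / 3 = -0.3364138
T(3,2) = -0.3364138 + (-0.3364138 − (-0.3364881))/15 = -0.3364088

-0.33641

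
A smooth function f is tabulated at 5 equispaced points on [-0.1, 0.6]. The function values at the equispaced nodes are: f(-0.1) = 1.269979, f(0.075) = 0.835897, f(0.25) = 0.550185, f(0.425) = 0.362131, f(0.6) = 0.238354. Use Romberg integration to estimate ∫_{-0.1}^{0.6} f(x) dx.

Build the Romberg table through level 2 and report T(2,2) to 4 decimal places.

0.4316

T(0,0) (trapezoid, 1 panel, h=0.7000): 0.527917
T(1,0) (trapezoid, 2 panels, h=0.3500): 0.456523
T(2,0) (trapezoid, 4 panels, h=0.1750): 0.437916
T(1,1) = 0.456523 + (0.456523 − 0.527917)/3 = 0.432725
T(2,1) = 0.437916 + (0.437916 − 0.456523)/3 = 0.431714
T(2,2) = 0.431714 + (0.431714 − 0.432725)/15 = 0.431647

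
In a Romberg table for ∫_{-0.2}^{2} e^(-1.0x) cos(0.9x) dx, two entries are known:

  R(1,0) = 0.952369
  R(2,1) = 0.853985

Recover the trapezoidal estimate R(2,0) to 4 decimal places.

From R(2,1) = (4·R(2,0) − R(1,0))/3, solve for R(2,0):
4·R(2,0) = 3·0.853985 + 0.952369 = 3.514324
R(2,0) = 0.878581

0.8786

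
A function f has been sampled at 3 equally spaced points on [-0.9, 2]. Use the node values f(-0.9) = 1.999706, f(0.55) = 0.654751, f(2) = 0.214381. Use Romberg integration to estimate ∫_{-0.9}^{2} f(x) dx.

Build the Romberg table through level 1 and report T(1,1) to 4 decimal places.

2.3360

T(0,0) (trapezoid, 1 panel, h=2.9000): 3.210426
T(1,0) (trapezoid, 2 panels, h=1.4500): 2.554602
T(1,1) = 2.554602 + (2.554602 − 3.210426)/3 = 2.335994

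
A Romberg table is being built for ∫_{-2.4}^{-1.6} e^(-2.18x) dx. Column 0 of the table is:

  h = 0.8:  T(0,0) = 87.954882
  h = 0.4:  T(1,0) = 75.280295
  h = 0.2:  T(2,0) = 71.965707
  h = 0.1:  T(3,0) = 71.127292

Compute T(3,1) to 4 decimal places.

Richardson extrapolation on the trapezoidal column (denominator 4−1=3):
T(3,1) = (4·71.127292 − 71.965707) / 3 = 70.847820

70.8478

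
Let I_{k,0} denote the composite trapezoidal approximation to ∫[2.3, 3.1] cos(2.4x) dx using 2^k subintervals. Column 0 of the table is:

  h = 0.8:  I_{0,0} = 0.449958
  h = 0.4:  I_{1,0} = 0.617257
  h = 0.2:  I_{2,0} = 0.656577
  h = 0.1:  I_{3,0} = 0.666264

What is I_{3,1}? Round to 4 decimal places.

I_{3,1} = (4·0.666264 − 0.656577) / 3 = 0.669493

0.6695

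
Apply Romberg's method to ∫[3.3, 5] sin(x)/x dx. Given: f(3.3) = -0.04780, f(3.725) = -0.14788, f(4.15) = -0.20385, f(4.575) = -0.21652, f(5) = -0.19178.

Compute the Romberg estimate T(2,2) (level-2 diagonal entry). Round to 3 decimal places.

-0.298

T(0,0) (trapezoid, 1 panel, h=1.7000): -0.20364
T(1,0) (trapezoid, 2 panels, h=0.8500): -0.27509
T(2,0) (trapezoid, 4 panels, h=0.4250): -0.29242
T(1,1) = -0.27509 + (-0.27509 − (-0.20364))/3 = -0.29891
T(2,1) = -0.29242 + (-0.29242 − (-0.27509))/3 = -0.29820
T(2,2) = -0.29820 + (-0.29820 − (-0.29891))/15 = -0.29815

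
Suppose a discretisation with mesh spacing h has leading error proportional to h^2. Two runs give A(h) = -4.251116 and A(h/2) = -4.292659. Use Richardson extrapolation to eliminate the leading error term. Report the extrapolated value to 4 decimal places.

-4.3065

Extrapolated value = (4·A(h/2) − A(h)) / (4 − 1)
= (4·(-4.292659) − (-4.251116)) / 3
= -12.919520 / 3 = -4.306507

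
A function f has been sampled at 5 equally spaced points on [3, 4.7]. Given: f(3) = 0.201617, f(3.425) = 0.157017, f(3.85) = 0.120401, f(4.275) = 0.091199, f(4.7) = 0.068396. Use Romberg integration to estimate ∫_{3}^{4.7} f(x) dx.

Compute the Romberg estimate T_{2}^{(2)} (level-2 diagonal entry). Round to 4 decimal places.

T_{0}^{(0)} (trapezoid, 1 panel, h=1.7000): 0.229511
T_{1}^{(0)} (trapezoid, 2 panels, h=0.8500): 0.217096
T_{2}^{(0)} (trapezoid, 4 panels, h=0.4250): 0.214040
T_{1}^{(1)} = 0.217096 + (0.217096 − 0.229511)/3 = 0.212958
T_{2}^{(1)} = 0.214040 + (0.214040 − 0.217096)/3 = 0.213021
T_{2}^{(2)} = 0.213021 + (0.213021 − 0.212958)/15 = 0.213025

0.2130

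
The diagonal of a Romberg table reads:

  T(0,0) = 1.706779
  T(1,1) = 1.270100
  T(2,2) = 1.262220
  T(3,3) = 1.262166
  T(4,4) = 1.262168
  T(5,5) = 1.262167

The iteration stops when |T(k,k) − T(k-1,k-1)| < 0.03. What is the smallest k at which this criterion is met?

k = 2

|T(1,1) − T(0,0)| = 0.436679 ≥ 0.03
|T(2,2) − T(1,1)| = 0.007880 < 0.03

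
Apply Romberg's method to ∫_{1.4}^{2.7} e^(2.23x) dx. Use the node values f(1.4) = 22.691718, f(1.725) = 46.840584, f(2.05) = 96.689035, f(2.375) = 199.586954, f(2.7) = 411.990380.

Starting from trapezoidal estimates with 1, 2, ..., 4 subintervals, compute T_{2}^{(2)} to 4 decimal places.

T_{0}^{(0)} (trapezoid, 1 panel, h=1.3000): 282.543364
T_{1}^{(0)} (trapezoid, 2 panels, h=0.6500): 204.119555
T_{2}^{(0)} (trapezoid, 4 panels, h=0.3250): 182.148727
T_{1}^{(1)} = 204.119555 + (204.119555 − 282.543364)/3 = 177.978285
T_{2}^{(1)} = 182.148727 + (182.148727 − 204.119555)/3 = 174.825118
T_{2}^{(2)} = 174.825118 + (174.825118 − 177.978285)/15 = 174.614907

174.6149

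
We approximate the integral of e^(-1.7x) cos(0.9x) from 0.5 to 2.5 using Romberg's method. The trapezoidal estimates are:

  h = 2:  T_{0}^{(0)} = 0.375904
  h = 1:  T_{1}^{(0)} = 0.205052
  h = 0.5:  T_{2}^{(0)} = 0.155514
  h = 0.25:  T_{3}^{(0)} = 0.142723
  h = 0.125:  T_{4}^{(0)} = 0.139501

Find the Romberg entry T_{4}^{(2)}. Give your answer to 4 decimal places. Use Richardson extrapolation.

0.1384

Richardson extrapolation on the trapezoidal column (denominator 4−1=3):
T_{3}^{(1)} = 0.142723 + (0.142723 − 0.155514)/3 = 0.138459
T_{4}^{(1)} = 0.139501 + (0.139501 − 0.142723)/3 = 0.138427
T_{4}^{(2)} = (16·0.138427 − 0.138459) / 15 = 0.138425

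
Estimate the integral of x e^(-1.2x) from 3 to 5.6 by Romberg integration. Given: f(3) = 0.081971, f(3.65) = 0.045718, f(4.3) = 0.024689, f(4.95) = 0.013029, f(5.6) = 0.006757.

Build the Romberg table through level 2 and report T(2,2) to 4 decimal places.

0.0808

T(0,0) (trapezoid, 1 panel, h=2.6000): 0.115346
T(1,0) (trapezoid, 2 panels, h=1.3000): 0.089769
T(2,0) (trapezoid, 4 panels, h=0.6500): 0.083070
T(1,1) = 0.089769 + (0.089769 − 0.115346)/3 = 0.081243
T(2,1) = 0.083070 + (0.083070 − 0.089769)/3 = 0.080837
T(2,2) = 0.080837 + (0.080837 − 0.081243)/15 = 0.080810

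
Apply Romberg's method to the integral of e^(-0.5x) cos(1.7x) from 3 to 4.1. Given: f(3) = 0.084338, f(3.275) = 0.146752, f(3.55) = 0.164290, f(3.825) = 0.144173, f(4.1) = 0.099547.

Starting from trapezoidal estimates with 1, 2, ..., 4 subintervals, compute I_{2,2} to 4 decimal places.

0.1536

I_{0,0} (trapezoid, 1 panel, h=1.1000): 0.101137
I_{1,0} (trapezoid, 2 panels, h=0.5500): 0.140928
I_{2,0} (trapezoid, 4 panels, h=0.2750): 0.150468
I_{1,1} = 0.140928 + (0.140928 − 0.101137)/3 = 0.154192
I_{2,1} = 0.150468 + (0.150468 − 0.140928)/3 = 0.153648
I_{2,2} = 0.153648 + (0.153648 − 0.154192)/15 = 0.153612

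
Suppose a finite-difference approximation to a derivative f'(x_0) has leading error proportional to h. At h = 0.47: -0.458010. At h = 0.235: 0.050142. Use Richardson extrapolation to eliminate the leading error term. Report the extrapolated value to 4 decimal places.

The leading error scales as h; refining by a factor of 2 reduces it by 2^1 = 2.
Extrapolated value = (2·A(h/2) − A(h)) / (2 − 1)
= (2·0.050142 − (-0.458010)) / 1
= 0.558294 / 1 = 0.558294

0.5583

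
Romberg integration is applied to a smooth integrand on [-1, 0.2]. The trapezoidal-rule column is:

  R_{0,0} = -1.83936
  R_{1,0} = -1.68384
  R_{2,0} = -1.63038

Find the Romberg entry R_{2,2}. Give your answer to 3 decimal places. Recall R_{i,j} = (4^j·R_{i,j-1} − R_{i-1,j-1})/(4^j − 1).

Richardson extrapolation on the trapezoidal column (denominator 4−1=3):
R_{1,1} = -1.68384 + (-1.68384 − (-1.83936))/3 = -1.63200
R_{2,1} = (4·(-1.63038) − (-1.68384)) / 3 = -1.61256
R_{2,2} = (16·(-1.61256) − (-1.63200)) / 15 = -1.61126

-1.611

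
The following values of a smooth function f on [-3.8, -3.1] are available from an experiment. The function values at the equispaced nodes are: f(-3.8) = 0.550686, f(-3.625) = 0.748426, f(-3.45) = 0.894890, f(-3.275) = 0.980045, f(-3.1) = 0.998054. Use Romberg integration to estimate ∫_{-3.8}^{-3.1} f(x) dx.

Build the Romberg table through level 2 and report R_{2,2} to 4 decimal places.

0.5980

R_{0,0} (trapezoid, 1 panel, h=0.7000): 0.542059
R_{1,0} (trapezoid, 2 panels, h=0.3500): 0.584241
R_{2,0} (trapezoid, 4 panels, h=0.1750): 0.594603
R_{1,1} = 0.584241 + (0.584241 − 0.542059)/3 = 0.598302
R_{2,1} = 0.594603 + (0.594603 − 0.584241)/3 = 0.598057
R_{2,2} = 0.598057 + (0.598057 − 0.598302)/15 = 0.598041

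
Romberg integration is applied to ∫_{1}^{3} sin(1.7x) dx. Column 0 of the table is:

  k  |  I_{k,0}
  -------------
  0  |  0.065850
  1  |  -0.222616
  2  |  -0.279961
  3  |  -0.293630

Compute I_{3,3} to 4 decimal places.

-0.2981

Richardson extrapolation on the trapezoidal column (denominator 4−1=3):
I_{1,1} = (4·(-0.222616) − 0.065850) / 3 = -0.318771
I_{2,1} = (4·(-0.279961) − (-0.222616)) / 3 = -0.299076
I_{3,1} = (4·(-0.293630) − (-0.279961)) / 3 = -0.298186
I_{2,2} = (16·(-0.299076) − (-0.318771)) / 15 = -0.297763
I_{3,2} = -0.298186 + (-0.298186 − (-0.299076))/15 = -0.298127
I_{3,3} = (64·(-0.298127) − (-0.297763)) / 63 = -0.298133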